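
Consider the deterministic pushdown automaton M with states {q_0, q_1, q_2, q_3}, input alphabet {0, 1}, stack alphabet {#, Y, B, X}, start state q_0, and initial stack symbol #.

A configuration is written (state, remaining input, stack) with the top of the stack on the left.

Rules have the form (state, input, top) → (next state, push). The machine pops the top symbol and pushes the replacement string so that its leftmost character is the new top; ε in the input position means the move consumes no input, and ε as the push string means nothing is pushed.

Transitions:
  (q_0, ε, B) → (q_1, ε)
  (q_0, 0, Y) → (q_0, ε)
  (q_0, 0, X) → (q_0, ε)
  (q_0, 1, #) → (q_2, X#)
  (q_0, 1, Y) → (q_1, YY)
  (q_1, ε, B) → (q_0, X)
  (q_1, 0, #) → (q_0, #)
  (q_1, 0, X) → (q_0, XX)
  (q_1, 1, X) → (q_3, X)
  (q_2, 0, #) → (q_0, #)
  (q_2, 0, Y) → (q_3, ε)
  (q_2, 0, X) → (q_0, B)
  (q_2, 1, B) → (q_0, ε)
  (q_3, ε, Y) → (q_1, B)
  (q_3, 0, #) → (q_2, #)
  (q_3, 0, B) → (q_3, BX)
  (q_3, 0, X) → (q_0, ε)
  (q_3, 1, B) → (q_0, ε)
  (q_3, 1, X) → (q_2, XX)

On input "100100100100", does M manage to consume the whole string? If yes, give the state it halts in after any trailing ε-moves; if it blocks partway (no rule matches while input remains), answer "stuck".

q_0

(q_0, 100100100100, #)
  read 1, top #: go to q_2, push X# → (q_2, 00100100100, X#)
  read 0, top X: go to q_0, push B → (q_0, 0100100100, B#)
  ε-move, top B: go to q_1, push ε → (q_1, 0100100100, #)
  read 0, top #: go to q_0, push # → (q_0, 100100100, #)
  read 1, top #: go to q_2, push X# → (q_2, 00100100, X#)
  read 0, top X: go to q_0, push B → (q_0, 0100100, B#)
  ε-move, top B: go to q_1, push ε → (q_1, 0100100, #)
  read 0, top #: go to q_0, push # → (q_0, 100100, #)
  read 1, top #: go to q_2, push X# → (q_2, 00100, X#)
  read 0, top X: go to q_0, push B → (q_0, 0100, B#)
  ε-move, top B: go to q_1, push ε → (q_1, 0100, #)
  read 0, top #: go to q_0, push # → (q_0, 100, #)
  read 1, top #: go to q_2, push X# → (q_2, 00, X#)
  read 0, top X: go to q_0, push B → (q_0, 0, B#)
  ε-move, top B: go to q_1, push ε → (q_1, 0, #)
  read 0, top #: go to q_0, push # → (q_0, ε, #)
All input consumed; M is in state q_0.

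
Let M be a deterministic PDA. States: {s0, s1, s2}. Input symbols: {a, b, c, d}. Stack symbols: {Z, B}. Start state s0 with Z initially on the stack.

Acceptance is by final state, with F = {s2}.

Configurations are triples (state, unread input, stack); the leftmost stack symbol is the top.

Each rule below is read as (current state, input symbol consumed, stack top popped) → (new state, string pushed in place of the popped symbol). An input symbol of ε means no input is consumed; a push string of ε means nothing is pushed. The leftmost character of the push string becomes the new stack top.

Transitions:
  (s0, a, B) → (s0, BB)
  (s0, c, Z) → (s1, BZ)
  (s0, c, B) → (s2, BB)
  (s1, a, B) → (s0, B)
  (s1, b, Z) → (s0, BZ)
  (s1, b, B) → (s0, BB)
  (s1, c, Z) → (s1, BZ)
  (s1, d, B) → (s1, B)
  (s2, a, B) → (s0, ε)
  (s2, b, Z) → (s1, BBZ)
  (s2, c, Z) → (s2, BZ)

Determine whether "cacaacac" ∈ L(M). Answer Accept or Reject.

Accept

(s0, cacaacac, Z) ⊢ (s1, acaacac, BZ) ⊢ (s0, caacac, BZ) ⊢ (s2, aacac, BBZ) ⊢ (s0, acac, BZ) ⊢ (s0, cac, BBZ) ⊢ (s2, ac, BBBZ) ⊢ (s0, c, BBZ) ⊢ (s2, ε, BBBZ)
All input consumed; state s2 ∈ F.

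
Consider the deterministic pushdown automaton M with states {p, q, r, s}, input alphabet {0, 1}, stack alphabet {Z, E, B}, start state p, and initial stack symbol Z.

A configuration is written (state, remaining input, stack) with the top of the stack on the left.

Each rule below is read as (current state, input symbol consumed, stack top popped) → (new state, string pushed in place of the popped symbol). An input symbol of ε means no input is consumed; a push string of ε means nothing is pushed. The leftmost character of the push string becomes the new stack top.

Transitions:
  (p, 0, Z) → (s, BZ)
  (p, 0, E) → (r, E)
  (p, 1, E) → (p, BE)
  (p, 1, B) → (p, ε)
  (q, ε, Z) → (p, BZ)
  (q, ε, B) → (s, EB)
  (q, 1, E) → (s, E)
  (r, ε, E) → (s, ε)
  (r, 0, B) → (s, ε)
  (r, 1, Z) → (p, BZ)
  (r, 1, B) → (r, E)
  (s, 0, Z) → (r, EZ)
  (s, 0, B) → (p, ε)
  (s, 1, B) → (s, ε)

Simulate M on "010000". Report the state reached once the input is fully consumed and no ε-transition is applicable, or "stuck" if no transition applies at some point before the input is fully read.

(p, 010000, Z)
  read 0, top Z: go to s, push BZ → (s, 10000, BZ)
  read 1, top B: go to s, push ε → (s, 0000, Z)
  read 0, top Z: go to r, push EZ → (r, 000, EZ)
  ε-move, top E: go to s, push ε → (s, 000, Z)
  read 0, top Z: go to r, push EZ → (r, 00, EZ)
  ε-move, top E: go to s, push ε → (s, 00, Z)
  read 0, top Z: go to r, push EZ → (r, 0, EZ)
  ε-move, top E: go to s, push ε → (s, 0, Z)
  read 0, top Z: go to r, push EZ → (r, ε, EZ)
  ε-move, top E: go to s, push ε → (s, ε, Z)
All input consumed; M is in state s.

s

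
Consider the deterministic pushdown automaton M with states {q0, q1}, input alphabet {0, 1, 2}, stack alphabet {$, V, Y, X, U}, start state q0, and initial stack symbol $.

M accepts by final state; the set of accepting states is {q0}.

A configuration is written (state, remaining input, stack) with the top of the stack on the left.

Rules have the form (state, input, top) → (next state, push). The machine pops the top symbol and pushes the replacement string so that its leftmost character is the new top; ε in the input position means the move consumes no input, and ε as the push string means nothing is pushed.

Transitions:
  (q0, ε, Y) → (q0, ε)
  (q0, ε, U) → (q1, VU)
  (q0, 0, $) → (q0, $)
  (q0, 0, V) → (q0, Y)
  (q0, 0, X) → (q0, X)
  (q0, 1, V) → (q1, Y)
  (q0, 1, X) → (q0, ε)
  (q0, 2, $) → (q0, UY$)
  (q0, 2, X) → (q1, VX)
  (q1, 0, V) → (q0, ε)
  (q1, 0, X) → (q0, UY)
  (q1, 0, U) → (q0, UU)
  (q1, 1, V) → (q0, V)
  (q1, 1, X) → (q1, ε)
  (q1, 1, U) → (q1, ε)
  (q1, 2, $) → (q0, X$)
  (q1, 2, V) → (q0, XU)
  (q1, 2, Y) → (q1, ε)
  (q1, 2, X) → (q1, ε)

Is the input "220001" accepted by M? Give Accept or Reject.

(q0, 220001, $) ⊢ (q0, 20001, UY$) ⊢ (q1, 20001, VUY$) ⊢ (q0, 0001, XUUY$) ⊢ (q0, 001, XUUY$) ⊢ (q0, 01, XUUY$) ⊢ (q0, 1, XUUY$) ⊢ (q0, ε, UUY$)
All input consumed; state q0 ∈ F.

Accept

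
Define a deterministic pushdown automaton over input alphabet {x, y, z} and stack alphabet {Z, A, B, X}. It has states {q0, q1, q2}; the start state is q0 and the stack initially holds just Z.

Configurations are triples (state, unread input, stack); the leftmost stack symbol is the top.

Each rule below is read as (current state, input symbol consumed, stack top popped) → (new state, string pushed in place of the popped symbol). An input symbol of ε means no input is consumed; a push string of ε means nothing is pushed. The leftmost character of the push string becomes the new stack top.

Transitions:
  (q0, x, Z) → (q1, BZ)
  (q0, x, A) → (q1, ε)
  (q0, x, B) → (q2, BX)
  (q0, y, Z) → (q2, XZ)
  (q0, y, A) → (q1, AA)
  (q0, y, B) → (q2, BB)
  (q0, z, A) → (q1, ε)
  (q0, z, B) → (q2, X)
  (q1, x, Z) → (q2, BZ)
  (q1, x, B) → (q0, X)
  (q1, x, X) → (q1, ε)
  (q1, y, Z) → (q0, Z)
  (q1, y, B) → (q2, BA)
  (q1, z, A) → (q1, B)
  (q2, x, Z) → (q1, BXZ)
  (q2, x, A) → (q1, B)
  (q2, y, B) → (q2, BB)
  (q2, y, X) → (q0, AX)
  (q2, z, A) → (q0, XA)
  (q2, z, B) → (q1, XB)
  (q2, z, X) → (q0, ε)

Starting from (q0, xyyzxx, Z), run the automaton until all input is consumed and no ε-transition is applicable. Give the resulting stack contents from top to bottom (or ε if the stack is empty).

(q0, xyyzxx, Z)
  read x, top Z: go to q1, push BZ → (q1, yyzxx, BZ)
  read y, top B: go to q2, push BA → (q2, yzxx, BAZ)
  read y, top B: go to q2, push BB → (q2, zxx, BBAZ)
  read z, top B: go to q1, push XB → (q1, xx, XBBAZ)
  read x, top X: go to q1, push ε → (q1, x, BBAZ)
  read x, top B: go to q0, push X → (q0, ε, XBAZ)
All input consumed in state q0 with stack XBAZ.

XBAZ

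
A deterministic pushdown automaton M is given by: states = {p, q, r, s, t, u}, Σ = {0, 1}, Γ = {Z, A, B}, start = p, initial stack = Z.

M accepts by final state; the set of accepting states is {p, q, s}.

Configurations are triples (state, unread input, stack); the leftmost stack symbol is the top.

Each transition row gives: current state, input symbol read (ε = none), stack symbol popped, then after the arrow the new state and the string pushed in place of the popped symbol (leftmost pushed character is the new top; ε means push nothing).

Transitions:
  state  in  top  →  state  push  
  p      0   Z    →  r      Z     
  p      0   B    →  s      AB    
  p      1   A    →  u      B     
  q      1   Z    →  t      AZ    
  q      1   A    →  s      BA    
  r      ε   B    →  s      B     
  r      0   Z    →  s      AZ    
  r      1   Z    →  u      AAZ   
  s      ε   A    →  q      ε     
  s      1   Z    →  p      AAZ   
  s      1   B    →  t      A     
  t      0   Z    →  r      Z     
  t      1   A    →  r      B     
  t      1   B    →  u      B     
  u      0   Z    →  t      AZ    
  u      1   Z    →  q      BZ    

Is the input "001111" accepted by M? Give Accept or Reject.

Accept

(p, 001111, Z)
  read 0, top Z: go to r, push Z → (r, 01111, Z)
  read 0, top Z: go to s, push AZ → (s, 1111, AZ)
  ε-move, top A: go to q, push ε → (q, 1111, Z)
  read 1, top Z: go to t, push AZ → (t, 111, AZ)
  read 1, top A: go to r, push B → (r, 11, BZ)
  ε-move, top B: go to s, push B → (s, 11, BZ)
  read 1, top B: go to t, push A → (t, 1, AZ)
  read 1, top A: go to r, push B → (r, ε, BZ)
  ε-move, top B: go to s, push B → (s, ε, BZ)
All input consumed; state s ∈ F.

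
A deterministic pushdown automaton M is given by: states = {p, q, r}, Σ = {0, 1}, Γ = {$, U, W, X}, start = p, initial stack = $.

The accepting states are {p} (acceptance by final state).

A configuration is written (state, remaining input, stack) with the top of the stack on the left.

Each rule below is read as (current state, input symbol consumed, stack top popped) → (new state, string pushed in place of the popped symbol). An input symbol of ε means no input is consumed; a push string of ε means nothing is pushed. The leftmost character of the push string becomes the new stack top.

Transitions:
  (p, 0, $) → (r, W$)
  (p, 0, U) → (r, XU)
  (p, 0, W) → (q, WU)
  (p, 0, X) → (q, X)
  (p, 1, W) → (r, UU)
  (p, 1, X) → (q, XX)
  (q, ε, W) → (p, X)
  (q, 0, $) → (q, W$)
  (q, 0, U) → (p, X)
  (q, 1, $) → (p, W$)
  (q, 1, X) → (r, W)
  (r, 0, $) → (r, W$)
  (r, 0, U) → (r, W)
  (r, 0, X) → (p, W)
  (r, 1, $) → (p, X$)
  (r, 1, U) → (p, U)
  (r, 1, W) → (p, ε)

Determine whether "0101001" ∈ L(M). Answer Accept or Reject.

(p, 0101001, $) ⊢ (r, 101001, W$) ⊢ (p, 01001, $) ⊢ (r, 1001, W$) ⊢ (p, 001, $) ⊢ (r, 01, W$)
No transition applies at (r, 01, W$); input not fully consumed.

Reject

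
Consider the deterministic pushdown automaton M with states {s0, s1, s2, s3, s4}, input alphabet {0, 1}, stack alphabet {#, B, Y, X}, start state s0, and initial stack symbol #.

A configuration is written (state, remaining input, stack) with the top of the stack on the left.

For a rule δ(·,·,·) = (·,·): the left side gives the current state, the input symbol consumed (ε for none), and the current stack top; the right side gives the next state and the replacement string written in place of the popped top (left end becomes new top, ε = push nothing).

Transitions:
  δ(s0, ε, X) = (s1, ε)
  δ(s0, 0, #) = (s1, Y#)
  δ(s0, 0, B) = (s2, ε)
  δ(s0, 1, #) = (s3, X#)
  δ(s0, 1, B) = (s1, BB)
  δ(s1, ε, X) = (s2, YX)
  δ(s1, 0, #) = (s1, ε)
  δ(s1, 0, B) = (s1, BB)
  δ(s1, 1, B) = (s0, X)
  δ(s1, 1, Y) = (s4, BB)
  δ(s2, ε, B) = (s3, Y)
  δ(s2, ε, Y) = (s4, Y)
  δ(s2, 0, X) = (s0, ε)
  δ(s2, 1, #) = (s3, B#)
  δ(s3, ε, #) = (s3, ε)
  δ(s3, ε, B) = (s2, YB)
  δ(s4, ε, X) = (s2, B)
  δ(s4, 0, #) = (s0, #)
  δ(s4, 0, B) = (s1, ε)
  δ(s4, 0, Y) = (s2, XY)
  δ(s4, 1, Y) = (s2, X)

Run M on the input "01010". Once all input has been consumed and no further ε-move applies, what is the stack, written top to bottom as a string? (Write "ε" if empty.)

ε

(s0, 01010, #)
  read 0, top #: go to s1, push Y# → (s1, 1010, Y#)
  read 1, top Y: go to s4, push BB → (s4, 010, BB#)
  read 0, top B: go to s1, push ε → (s1, 10, B#)
  read 1, top B: go to s0, push X → (s0, 0, X#)
  ε-move, top X: go to s1, push ε → (s1, 0, #)
  read 0, top #: go to s1, push ε → (s1, ε, ε)
All input consumed in state s1 with stack ε.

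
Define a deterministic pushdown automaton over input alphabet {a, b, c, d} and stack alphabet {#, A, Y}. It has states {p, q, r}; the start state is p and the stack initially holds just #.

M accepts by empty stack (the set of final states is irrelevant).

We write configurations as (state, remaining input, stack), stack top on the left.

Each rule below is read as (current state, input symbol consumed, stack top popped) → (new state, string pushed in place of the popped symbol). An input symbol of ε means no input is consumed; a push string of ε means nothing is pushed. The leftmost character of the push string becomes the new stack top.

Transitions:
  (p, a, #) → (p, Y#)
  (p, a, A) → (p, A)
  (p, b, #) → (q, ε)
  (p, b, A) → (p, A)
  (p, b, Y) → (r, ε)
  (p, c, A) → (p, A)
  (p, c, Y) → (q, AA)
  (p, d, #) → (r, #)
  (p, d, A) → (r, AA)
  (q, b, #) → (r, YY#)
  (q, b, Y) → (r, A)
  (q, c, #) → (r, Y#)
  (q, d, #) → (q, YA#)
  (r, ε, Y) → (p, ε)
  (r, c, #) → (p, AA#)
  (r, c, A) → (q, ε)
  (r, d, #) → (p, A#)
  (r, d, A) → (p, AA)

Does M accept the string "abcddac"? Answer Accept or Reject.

Reject

(p, abcddac, #)
  read a, top #: go to p, push Y# → (p, bcddac, Y#)
  read b, top Y: go to r, push ε → (r, cddac, #)
  read c, top #: go to p, push AA# → (p, ddac, AA#)
  read d, top A: go to r, push AA → (r, dac, AAA#)
  read d, top A: go to p, push AA → (p, ac, AAAA#)
  read a, top A: go to p, push A → (p, c, AAAA#)
  read c, top A: go to p, push A → (p, ε, AAAA#)
All input consumed; stack is AAAA#, not empty, and no further ε-move applies.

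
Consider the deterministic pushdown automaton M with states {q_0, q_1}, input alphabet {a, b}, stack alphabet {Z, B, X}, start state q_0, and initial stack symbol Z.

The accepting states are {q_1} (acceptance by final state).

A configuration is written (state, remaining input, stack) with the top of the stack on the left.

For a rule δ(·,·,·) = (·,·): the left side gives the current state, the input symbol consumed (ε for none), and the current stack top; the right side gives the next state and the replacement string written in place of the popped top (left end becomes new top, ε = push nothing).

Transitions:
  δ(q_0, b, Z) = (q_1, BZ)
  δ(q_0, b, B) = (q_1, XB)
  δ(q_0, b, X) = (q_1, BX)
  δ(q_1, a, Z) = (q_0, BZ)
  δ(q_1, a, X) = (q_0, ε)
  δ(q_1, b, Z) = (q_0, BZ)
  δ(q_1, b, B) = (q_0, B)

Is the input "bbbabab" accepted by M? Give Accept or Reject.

Accept

(q_0, bbbabab, Z)
  read b, top Z: go to q_1, push BZ → (q_1, bbabab, BZ)
  read b, top B: go to q_0, push B → (q_0, babab, BZ)
  read b, top B: go to q_1, push XB → (q_1, abab, XBZ)
  read a, top X: go to q_0, push ε → (q_0, bab, BZ)
  read b, top B: go to q_1, push XB → (q_1, ab, XBZ)
  read a, top X: go to q_0, push ε → (q_0, b, BZ)
  read b, top B: go to q_1, push XB → (q_1, ε, XBZ)
All input consumed; state q_1 ∈ F.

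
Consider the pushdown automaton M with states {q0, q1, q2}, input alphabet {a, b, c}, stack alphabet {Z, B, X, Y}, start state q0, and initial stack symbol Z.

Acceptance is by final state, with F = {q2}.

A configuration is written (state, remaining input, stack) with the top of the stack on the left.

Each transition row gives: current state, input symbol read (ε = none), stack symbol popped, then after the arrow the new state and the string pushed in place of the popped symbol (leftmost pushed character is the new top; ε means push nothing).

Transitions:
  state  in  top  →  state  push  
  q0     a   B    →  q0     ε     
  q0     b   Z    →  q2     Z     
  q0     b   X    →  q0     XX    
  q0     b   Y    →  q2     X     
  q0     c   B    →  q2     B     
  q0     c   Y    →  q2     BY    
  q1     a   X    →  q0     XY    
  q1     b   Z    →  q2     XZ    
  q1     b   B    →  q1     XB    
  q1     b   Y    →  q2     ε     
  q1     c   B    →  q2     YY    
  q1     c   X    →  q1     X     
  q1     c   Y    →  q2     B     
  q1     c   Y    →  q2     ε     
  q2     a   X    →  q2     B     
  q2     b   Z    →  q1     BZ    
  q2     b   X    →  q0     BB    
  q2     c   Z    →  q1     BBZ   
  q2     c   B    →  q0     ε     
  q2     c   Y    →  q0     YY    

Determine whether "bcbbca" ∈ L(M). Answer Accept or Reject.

No computation consumes all input and reaches a final state.

Reject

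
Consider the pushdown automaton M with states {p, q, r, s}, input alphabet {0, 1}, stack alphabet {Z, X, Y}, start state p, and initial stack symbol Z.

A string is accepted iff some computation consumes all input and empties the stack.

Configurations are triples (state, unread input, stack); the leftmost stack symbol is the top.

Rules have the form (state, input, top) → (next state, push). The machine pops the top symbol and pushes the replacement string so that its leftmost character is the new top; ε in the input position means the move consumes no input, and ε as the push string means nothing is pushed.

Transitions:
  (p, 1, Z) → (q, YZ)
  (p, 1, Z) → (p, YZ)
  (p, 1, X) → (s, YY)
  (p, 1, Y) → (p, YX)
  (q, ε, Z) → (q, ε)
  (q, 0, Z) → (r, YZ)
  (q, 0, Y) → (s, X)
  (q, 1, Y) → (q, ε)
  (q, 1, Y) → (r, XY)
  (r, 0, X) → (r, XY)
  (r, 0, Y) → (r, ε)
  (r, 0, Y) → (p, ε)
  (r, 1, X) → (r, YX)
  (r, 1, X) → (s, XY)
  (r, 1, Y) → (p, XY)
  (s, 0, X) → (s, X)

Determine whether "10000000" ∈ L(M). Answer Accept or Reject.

No computation consumes all input and empties the stack.

Reject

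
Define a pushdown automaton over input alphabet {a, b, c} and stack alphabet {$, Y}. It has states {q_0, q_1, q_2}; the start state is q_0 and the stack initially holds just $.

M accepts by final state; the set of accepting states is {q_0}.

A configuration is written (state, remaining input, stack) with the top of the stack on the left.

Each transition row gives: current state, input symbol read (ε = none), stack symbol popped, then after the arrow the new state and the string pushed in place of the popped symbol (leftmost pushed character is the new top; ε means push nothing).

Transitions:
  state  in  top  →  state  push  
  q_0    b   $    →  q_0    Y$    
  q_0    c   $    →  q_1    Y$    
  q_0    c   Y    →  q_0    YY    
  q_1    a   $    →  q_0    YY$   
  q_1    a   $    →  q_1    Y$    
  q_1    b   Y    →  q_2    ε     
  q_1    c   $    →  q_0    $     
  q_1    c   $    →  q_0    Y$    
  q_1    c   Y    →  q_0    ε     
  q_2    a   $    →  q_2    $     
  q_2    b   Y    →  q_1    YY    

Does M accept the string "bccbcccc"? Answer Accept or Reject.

No computation consumes all input and reaches a final state.

Reject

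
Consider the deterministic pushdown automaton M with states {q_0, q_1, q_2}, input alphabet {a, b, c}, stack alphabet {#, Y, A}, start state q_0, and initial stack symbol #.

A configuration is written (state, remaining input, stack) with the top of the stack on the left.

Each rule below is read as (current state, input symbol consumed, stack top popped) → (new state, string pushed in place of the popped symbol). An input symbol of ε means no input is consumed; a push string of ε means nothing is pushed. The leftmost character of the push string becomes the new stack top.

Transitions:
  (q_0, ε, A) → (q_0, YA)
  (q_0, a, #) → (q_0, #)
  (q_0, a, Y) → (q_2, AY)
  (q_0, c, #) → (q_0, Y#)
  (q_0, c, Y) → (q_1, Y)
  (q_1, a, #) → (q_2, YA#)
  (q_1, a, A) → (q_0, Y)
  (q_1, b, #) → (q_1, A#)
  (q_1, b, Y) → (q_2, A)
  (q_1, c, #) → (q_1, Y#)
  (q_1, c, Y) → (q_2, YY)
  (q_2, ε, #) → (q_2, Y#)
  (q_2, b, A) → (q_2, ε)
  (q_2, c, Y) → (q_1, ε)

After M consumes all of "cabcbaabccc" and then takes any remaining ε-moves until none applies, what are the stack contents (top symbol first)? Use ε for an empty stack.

YY#

(q_0, cabcbaabccc, #) ⊢ (q_0, abcbaabccc, Y#) ⊢ (q_2, bcbaabccc, AY#) ⊢ (q_2, cbaabccc, Y#) ⊢ (q_1, baabccc, #) ⊢ (q_1, aabccc, A#) ⊢ (q_0, abccc, Y#) ⊢ (q_2, bccc, AY#) ⊢ (q_2, ccc, Y#) ⊢ (q_1, cc, #) ⊢ (q_1, c, Y#) ⊢ (q_2, ε, YY#)
All input consumed in state q_2 with stack YY#.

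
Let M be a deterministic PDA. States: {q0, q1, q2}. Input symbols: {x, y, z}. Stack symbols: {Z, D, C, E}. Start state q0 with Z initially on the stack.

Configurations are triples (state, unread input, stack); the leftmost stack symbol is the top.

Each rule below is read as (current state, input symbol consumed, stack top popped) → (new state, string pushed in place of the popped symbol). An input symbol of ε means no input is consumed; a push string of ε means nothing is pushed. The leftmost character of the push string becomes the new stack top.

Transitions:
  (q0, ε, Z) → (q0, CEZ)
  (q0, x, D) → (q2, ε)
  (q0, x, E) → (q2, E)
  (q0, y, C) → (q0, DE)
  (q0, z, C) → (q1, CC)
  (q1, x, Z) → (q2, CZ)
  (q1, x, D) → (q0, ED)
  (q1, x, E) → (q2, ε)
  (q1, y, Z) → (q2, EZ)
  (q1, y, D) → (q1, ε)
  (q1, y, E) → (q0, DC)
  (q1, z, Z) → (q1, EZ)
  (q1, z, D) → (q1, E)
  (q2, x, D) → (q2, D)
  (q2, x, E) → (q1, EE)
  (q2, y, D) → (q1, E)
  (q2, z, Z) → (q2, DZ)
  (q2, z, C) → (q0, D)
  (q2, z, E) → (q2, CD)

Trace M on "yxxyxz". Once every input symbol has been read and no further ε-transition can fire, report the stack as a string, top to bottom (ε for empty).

(q0, yxxyxz, Z) ⊢ (q0, yxxyxz, CEZ) ⊢ (q0, xxyxz, DEEZ) ⊢ (q2, xyxz, EEZ) ⊢ (q1, yxz, EEEZ) ⊢ (q0, xz, DCEEZ) ⊢ (q2, z, CEEZ) ⊢ (q0, ε, DEEZ)
All input consumed in state q0 with stack DEEZ.

DEEZ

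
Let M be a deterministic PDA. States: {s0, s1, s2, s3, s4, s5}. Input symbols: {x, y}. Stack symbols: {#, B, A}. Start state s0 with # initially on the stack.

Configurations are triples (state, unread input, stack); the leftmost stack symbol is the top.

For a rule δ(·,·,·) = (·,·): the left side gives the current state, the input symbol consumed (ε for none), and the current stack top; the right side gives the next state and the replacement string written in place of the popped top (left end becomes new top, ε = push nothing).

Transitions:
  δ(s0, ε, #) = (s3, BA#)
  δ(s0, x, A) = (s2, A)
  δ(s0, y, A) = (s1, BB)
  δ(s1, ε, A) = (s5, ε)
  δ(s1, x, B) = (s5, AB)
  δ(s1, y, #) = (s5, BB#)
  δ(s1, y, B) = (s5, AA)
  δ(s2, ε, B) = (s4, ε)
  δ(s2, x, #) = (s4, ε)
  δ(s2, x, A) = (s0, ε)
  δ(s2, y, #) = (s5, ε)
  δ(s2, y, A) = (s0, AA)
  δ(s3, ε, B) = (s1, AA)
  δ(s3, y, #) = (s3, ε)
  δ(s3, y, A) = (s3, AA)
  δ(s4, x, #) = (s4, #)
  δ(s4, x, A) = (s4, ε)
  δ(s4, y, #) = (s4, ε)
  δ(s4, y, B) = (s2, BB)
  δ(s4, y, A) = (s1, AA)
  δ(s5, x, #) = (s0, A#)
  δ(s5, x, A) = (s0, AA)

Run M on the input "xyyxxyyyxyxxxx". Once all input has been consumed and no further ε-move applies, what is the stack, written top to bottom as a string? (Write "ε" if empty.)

(s0, xyyxxyyyxyxxxx, #)
  ε-move, top #: go to s3, push BA# → (s3, xyyxxyyyxyxxxx, BA#)
  ε-move, top B: go to s1, push AA → (s1, xyyxxyyyxyxxxx, AAA#)
  ε-move, top A: go to s5, push ε → (s5, xyyxxyyyxyxxxx, AA#)
  read x, top A: go to s0, push AA → (s0, yyxxyyyxyxxxx, AAA#)
  read y, top A: go to s1, push BB → (s1, yxxyyyxyxxxx, BBAA#)
  read y, top B: go to s5, push AA → (s5, xxyyyxyxxxx, AABAA#)
  read x, top A: go to s0, push AA → (s0, xyyyxyxxxx, AAABAA#)
  read x, top A: go to s2, push A → (s2, yyyxyxxxx, AAABAA#)
  read y, top A: go to s0, push AA → (s0, yyxyxxxx, AAAABAA#)
  read y, top A: go to s1, push BB → (s1, yxyxxxx, BBAAABAA#)
  read y, top B: go to s5, push AA → (s5, xyxxxx, AABAAABAA#)
  read x, top A: go to s0, push AA → (s0, yxxxx, AAABAAABAA#)
  read y, top A: go to s1, push BB → (s1, xxxx, BBAABAAABAA#)
  read x, top B: go to s5, push AB → (s5, xxx, ABBAABAAABAA#)
  read x, top A: go to s0, push AA → (s0, xx, AABBAABAAABAA#)
  read x, top A: go to s2, push A → (s2, x, AABBAABAAABAA#)
  read x, top A: go to s0, push ε → (s0, ε, ABBAABAAABAA#)
All input consumed in state s0 with stack ABBAABAAABAA#.

ABBAABAAABAA#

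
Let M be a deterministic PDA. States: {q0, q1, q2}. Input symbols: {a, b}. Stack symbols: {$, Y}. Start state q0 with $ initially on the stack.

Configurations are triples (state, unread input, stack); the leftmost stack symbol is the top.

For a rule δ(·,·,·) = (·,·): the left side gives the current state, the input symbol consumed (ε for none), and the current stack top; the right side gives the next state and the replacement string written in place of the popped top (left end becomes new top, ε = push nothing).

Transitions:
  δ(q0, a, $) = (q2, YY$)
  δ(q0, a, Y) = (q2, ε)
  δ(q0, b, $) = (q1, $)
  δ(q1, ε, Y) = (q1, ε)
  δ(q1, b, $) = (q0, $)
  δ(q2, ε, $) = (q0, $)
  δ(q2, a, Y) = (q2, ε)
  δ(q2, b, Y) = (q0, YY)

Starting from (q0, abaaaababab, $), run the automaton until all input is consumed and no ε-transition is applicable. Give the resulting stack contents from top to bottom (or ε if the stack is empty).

(q0, abaaaababab, $)
  read a, top $: go to q2, push YY$ → (q2, baaaababab, YY$)
  read b, top Y: go to q0, push YY → (q0, aaaababab, YYY$)
  read a, top Y: go to q2, push ε → (q2, aaababab, YY$)
  read a, top Y: go to q2, push ε → (q2, aababab, Y$)
  read a, top Y: go to q2, push ε → (q2, ababab, $)
  ε-move, top $: go to q0, push $ → (q0, ababab, $)
  read a, top $: go to q2, push YY$ → (q2, babab, YY$)
  read b, top Y: go to q0, push YY → (q0, abab, YYY$)
  read a, top Y: go to q2, push ε → (q2, bab, YY$)
  read b, top Y: go to q0, push YY → (q0, ab, YYY$)
  read a, top Y: go to q2, push ε → (q2, b, YY$)
  read b, top Y: go to q0, push YY → (q0, ε, YYY$)
All input consumed in state q0 with stack YYY$.

YYY$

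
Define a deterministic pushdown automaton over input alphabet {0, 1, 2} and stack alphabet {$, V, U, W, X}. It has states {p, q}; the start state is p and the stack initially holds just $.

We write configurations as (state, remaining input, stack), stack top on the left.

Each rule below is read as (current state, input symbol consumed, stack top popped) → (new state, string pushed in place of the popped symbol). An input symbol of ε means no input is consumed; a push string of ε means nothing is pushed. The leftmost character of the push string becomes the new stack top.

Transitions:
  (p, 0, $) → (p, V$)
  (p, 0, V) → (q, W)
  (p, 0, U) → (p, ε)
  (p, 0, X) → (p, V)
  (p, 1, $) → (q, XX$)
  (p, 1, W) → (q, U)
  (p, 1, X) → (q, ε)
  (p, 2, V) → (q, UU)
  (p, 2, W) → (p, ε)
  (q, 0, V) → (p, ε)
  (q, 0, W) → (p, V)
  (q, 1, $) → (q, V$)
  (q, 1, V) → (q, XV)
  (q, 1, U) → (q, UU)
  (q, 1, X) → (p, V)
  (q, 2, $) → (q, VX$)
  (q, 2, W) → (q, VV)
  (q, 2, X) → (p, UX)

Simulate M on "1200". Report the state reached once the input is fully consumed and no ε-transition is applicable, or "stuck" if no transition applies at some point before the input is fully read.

(p, 1200, $)
  read 1, top $: go to q, push XX$ → (q, 200, XX$)
  read 2, top X: go to p, push UX → (p, 00, UXX$)
  read 0, top U: go to p, push ε → (p, 0, XX$)
  read 0, top X: go to p, push V → (p, ε, VX$)
All input consumed; M is in state p.

p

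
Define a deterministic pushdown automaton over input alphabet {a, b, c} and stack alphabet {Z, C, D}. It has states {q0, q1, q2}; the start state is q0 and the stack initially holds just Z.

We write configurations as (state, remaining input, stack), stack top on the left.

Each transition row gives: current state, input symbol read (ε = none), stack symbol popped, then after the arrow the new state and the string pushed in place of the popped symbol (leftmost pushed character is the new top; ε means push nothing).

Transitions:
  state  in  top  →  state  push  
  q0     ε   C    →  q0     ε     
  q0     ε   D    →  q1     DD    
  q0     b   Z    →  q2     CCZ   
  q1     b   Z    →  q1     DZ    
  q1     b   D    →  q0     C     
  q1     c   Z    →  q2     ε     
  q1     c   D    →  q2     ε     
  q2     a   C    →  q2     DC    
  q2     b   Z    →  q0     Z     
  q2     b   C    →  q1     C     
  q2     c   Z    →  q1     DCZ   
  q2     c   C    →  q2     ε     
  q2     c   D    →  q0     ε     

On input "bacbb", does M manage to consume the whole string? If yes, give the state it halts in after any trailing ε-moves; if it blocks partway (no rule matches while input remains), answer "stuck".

q1

(q0, bacbb, Z)
  read b, top Z: go to q2, push CCZ → (q2, acbb, CCZ)
  read a, top C: go to q2, push DC → (q2, cbb, DCCZ)
  read c, top D: go to q0, push ε → (q0, bb, CCZ)
  ε-move, top C: go to q0, push ε → (q0, bb, CZ)
  ε-move, top C: go to q0, push ε → (q0, bb, Z)
  read b, top Z: go to q2, push CCZ → (q2, b, CCZ)
  read b, top C: go to q1, push C → (q1, ε, CCZ)
All input consumed; M is in state q1.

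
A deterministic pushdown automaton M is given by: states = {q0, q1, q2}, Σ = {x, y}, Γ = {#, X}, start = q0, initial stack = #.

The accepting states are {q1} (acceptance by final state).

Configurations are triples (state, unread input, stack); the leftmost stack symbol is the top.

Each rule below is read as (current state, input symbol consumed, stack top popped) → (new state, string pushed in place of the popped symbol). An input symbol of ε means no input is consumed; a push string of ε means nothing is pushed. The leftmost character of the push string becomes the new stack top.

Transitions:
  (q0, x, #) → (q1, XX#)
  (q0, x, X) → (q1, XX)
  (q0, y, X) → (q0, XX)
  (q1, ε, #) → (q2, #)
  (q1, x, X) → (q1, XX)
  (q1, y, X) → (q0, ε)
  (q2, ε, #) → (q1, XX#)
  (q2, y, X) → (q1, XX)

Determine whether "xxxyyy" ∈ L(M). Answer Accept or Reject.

(q0, xxxyyy, #) ⊢ (q1, xxyyy, XX#) ⊢ (q1, xyyy, XXX#) ⊢ (q1, yyy, XXXX#) ⊢ (q0, yy, XXX#) ⊢ (q0, y, XXXX#) ⊢ (q0, ε, XXXXX#)
All input consumed; state q0 ∉ F and no further ε-move applies.

Reject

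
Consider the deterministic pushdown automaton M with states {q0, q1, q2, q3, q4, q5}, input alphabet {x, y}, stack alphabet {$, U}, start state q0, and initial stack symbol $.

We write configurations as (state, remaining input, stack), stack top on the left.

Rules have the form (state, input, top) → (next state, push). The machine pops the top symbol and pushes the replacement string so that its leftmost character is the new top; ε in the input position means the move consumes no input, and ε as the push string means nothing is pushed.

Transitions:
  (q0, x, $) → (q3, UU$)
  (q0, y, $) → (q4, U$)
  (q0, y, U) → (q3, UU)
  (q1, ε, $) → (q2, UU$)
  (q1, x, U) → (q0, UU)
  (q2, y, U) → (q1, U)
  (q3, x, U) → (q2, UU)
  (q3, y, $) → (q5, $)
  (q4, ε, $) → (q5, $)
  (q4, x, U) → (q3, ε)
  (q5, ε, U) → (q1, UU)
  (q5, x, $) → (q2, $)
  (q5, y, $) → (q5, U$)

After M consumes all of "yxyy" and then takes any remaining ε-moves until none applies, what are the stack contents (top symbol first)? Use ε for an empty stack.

UU$

(q0, yxyy, $) ⊢ (q4, xyy, U$) ⊢ (q3, yy, $) ⊢ (q5, y, $) ⊢ (q5, ε, U$) ⊢ (q1, ε, UU$)
All input consumed in state q1 with stack UU$.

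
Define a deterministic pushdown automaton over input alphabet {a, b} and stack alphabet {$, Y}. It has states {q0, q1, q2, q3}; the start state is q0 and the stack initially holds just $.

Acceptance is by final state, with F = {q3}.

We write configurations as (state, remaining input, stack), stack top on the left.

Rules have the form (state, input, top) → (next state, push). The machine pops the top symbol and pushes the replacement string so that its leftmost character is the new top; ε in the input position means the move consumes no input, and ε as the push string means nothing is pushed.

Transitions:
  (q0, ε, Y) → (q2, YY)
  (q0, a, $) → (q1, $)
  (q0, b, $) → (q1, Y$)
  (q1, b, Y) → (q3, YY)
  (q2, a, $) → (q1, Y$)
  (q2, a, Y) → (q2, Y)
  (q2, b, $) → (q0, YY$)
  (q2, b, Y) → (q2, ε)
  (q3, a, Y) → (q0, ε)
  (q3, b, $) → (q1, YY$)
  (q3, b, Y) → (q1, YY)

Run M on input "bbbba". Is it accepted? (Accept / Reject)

Reject

(q0, bbbba, $)
  read b, top $: go to q1, push Y$ → (q1, bbba, Y$)
  read b, top Y: go to q3, push YY → (q3, bba, YY$)
  read b, top Y: go to q1, push YY → (q1, ba, YYY$)
  read b, top Y: go to q3, push YY → (q3, a, YYYY$)
  read a, top Y: go to q0, push ε → (q0, ε, YYY$)
  ε-move, top Y: go to q2, push YY → (q2, ε, YYYY$)
All input consumed; state q2 ∉ F and no further ε-move applies.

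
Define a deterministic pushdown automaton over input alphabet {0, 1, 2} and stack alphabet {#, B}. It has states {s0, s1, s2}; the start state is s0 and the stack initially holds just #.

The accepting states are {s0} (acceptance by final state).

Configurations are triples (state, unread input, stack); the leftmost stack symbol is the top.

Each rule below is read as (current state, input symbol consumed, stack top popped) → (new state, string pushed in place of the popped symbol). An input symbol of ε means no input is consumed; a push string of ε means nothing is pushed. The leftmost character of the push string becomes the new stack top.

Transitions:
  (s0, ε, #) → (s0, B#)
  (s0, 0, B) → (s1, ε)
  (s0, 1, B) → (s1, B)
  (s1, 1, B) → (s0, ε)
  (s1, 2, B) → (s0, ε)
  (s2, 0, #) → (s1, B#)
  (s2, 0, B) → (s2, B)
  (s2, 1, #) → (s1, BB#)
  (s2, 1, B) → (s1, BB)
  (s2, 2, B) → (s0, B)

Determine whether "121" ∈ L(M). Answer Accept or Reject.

(s0, 121, #)
  ε-move, top #: go to s0, push B# → (s0, 121, B#)
  read 1, top B: go to s1, push B → (s1, 21, B#)
  read 2, top B: go to s0, push ε → (s0, 1, #)
  ε-move, top #: go to s0, push B# → (s0, 1, B#)
  read 1, top B: go to s1, push B → (s1, ε, B#)
All input consumed; state s1 ∉ F and no further ε-move applies.

Reject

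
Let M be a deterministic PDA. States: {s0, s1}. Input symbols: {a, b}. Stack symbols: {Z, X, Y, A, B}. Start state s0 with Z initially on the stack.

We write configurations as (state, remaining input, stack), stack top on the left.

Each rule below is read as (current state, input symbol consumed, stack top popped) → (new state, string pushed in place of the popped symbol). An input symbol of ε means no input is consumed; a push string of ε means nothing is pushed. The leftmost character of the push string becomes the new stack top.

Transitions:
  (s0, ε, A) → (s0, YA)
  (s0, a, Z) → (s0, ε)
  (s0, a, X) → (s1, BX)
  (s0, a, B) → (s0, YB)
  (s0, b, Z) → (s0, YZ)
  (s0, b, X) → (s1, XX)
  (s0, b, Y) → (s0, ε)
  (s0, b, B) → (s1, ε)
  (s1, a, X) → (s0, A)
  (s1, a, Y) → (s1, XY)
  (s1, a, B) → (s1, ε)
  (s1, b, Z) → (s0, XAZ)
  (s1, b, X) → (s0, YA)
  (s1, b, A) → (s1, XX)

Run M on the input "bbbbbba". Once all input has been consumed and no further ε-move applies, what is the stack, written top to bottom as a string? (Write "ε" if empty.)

(s0, bbbbbba, Z)
  read b, top Z: go to s0, push YZ → (s0, bbbbba, YZ)
  read b, top Y: go to s0, push ε → (s0, bbbba, Z)
  read b, top Z: go to s0, push YZ → (s0, bbba, YZ)
  read b, top Y: go to s0, push ε → (s0, bba, Z)
  read b, top Z: go to s0, push YZ → (s0, ba, YZ)
  read b, top Y: go to s0, push ε → (s0, a, Z)
  read a, top Z: go to s0, push ε → (s0, ε, ε)
All input consumed in state s0 with stack ε.

ε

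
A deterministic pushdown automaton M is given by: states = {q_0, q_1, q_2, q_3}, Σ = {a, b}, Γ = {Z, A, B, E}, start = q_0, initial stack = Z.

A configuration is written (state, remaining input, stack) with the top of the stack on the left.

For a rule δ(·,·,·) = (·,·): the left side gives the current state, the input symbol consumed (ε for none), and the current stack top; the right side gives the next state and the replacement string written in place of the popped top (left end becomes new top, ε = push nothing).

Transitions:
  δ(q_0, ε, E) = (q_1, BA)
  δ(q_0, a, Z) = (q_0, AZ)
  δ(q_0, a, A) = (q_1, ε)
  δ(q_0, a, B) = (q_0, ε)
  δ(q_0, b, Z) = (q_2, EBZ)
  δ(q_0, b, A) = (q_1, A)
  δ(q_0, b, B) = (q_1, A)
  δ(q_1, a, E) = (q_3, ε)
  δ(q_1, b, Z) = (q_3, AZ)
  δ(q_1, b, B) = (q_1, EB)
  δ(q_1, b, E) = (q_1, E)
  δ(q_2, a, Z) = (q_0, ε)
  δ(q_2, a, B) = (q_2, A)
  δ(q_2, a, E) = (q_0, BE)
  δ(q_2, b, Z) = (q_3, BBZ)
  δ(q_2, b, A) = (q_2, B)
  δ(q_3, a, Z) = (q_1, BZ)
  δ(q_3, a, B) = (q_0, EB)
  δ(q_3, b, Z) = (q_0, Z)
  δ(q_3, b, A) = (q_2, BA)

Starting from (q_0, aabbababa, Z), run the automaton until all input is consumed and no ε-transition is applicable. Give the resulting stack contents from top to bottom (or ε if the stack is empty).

(q_0, aabbababa, Z)
  read a, top Z: go to q_0, push AZ → (q_0, abbababa, AZ)
  read a, top A: go to q_1, push ε → (q_1, bbababa, Z)
  read b, top Z: go to q_3, push AZ → (q_3, bababa, AZ)
  read b, top A: go to q_2, push BA → (q_2, ababa, BAZ)
  read a, top B: go to q_2, push A → (q_2, baba, AAZ)
  read b, top A: go to q_2, push B → (q_2, aba, BAZ)
  read a, top B: go to q_2, push A → (q_2, ba, AAZ)
  read b, top A: go to q_2, push B → (q_2, a, BAZ)
  read a, top B: go to q_2, push A → (q_2, ε, AAZ)
All input consumed in state q_2 with stack AAZ.

AAZ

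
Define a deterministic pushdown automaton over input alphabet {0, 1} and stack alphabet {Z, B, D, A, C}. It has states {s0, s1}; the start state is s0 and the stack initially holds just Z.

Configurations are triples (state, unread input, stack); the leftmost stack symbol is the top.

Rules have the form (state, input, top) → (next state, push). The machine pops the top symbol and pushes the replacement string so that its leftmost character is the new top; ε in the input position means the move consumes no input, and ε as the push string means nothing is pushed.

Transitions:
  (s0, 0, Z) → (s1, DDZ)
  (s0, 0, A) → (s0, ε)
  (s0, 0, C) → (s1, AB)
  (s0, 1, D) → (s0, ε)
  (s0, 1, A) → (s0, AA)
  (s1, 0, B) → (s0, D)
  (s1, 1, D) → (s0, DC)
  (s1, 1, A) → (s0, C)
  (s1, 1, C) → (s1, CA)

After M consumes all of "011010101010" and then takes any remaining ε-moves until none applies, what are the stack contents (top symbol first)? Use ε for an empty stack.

(s0, 011010101010, Z) ⊢ (s1, 11010101010, DDZ) ⊢ (s0, 1010101010, DCDZ) ⊢ (s0, 010101010, CDZ) ⊢ (s1, 10101010, ABDZ) ⊢ (s0, 0101010, CBDZ) ⊢ (s1, 101010, ABBDZ) ⊢ (s0, 01010, CBBDZ) ⊢ (s1, 1010, ABBBDZ) ⊢ (s0, 010, CBBBDZ) ⊢ (s1, 10, ABBBBDZ) ⊢ (s0, 0, CBBBBDZ) ⊢ (s1, ε, ABBBBBDZ)
All input consumed in state s1 with stack ABBBBBDZ.

ABBBBBDZ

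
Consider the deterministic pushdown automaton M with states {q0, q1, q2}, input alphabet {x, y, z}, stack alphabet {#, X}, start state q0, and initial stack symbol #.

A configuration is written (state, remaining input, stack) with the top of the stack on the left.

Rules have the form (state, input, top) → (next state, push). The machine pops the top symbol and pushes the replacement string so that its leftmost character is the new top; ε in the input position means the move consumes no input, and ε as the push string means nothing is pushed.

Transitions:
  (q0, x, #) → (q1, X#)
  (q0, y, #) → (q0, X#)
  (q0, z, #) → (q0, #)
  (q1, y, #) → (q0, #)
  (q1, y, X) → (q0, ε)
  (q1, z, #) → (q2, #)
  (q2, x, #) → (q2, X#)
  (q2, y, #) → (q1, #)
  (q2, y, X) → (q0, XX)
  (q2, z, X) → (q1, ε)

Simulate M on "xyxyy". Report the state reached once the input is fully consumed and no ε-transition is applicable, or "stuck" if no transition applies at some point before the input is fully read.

q0

(q0, xyxyy, #) ⊢ (q1, yxyy, X#) ⊢ (q0, xyy, #) ⊢ (q1, yy, X#) ⊢ (q0, y, #) ⊢ (q0, ε, X#)
All input consumed; M is in state q0.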